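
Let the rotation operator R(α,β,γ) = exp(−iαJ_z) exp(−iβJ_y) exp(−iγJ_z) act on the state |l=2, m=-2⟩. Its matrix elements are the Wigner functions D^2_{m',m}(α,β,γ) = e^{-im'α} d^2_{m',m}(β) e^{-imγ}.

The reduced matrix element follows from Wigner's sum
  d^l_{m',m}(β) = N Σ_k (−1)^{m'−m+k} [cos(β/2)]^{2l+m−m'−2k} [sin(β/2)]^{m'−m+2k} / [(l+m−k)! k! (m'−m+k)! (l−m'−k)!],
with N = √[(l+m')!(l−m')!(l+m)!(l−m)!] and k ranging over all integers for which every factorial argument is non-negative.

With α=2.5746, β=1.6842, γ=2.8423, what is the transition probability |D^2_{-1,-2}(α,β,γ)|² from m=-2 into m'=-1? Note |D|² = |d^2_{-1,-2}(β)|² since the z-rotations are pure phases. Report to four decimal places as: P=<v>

First d^2_{-1,-2}(β=1.6842), then the phase factors e^{-i(-1)α} and e^{-i(-2)γ}:
Half-angle: c=0.665898, s=0.746043. N=√(1·6·1·24)=12.000000
k∈{0} keeps every argument non-negative
  k=0: (−1)^1·12.0000/(6)·0.6659^3·0.7460^1 = -0.440571
d^2_{-1,-2}(1.6842) = -0.440571
|D^2_{-1,-2}|² = |d^2_{-1,-2}(β)|² = (-0.440571)² = 0.194103 (the z-rotation phases have unit modulus)

P=0.1941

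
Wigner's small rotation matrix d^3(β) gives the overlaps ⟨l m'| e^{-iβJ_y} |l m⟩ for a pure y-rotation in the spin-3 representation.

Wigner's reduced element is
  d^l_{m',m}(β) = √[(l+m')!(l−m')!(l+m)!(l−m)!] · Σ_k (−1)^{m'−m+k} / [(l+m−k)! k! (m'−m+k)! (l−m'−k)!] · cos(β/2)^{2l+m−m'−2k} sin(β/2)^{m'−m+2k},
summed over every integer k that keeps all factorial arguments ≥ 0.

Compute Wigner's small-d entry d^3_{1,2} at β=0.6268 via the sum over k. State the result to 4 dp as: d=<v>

d=0.6000

d^3_{1,2}(β=0.6268) via Wigner's sum:
c=cos(0.6268/2)=0.951291, s=sin(0.6268/2)=0.308295; N=√[24·2·120·1]=75.894664
k: max(0,(2)−(1))=1 … min(3+(2),3−(1))=2
  k=1: (−1)^0·75.8947/(24)·0.9513^5·0.3083^1 = +0.759509
  k=2: (−1)^1·75.8947/(12)·0.9513^3·0.3083^3 = -0.159540
d^3_{1,2}(0.6268) = +0.759509 -0.159540 = +0.599969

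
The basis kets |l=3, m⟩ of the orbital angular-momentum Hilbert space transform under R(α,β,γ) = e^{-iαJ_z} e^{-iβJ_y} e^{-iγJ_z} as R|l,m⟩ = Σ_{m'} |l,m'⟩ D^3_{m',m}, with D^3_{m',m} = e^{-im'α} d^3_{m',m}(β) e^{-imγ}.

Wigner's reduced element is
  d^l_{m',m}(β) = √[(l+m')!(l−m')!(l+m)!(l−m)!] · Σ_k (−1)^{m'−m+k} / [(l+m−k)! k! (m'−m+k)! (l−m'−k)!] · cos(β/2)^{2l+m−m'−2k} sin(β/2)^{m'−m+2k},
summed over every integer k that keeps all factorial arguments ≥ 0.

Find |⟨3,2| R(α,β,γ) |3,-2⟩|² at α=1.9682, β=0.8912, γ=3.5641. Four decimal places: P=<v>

Split into d^3_{2,-2}(β=0.8912) × two z-phases.
Half-angle: c=0.902352, s=0.430999. N=√(120·1·1·120)=120.000000
k: max(0,(-2)−(2))=0 … min(3+(-2),3−(2))=1
  k=0: (−1)^4·120.0000/(24)·0.9024^2·0.4310^4 = +0.140485
  k=1: (−1)^5·120.0000/(120)·0.9024^0·0.4310^6 = -0.006410
d^3_{2,-2}(0.8912) = +0.140485 -0.006410 = +0.134075
|D^3_{2,-2}|² = |d^3_{2,-2}(β)|² = (+0.134075)² = 0.017976 (the z-rotation phases have unit modulus)

P=0.0180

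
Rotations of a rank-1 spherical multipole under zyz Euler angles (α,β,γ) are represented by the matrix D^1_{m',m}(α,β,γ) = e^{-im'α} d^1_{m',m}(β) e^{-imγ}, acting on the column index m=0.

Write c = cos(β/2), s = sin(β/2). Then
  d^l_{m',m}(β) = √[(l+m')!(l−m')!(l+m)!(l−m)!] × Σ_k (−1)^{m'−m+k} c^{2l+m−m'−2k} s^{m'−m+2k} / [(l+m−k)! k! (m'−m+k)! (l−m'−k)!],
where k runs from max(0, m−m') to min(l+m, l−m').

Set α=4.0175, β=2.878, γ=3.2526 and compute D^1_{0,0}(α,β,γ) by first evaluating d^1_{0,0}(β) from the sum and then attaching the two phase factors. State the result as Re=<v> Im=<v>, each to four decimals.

Re=-0.9655 Im=0.0000

First d^1_{0,0}(β=2.878), then the phase factors e^{-i(0)α} and e^{-i(0)γ}:
With c≡cos(β/2)=0.131415 and s≡sin(β/2)=0.991327, N=[1·1·1·1]^{1/2}=1.000000
The bounds max(0,m−m')=0 and min(l+m,l−m')=1 give 2 terms
  k=0: (−1)^0·1.0000/(1)·0.1314^2·0.9913^0 = +0.017270
  k=1: (−1)^1·1.0000/(1)·0.1314^0·0.9913^2 = -0.982730
d^1_{0,0}(2.878) = +0.017270 -0.982730 = -0.965460
Attach z-rotation phases: D = e^{-i(0)(4.0175)}·(-0.965460)·e^{-i(0)(3.2526)} = -0.965460+0.000000i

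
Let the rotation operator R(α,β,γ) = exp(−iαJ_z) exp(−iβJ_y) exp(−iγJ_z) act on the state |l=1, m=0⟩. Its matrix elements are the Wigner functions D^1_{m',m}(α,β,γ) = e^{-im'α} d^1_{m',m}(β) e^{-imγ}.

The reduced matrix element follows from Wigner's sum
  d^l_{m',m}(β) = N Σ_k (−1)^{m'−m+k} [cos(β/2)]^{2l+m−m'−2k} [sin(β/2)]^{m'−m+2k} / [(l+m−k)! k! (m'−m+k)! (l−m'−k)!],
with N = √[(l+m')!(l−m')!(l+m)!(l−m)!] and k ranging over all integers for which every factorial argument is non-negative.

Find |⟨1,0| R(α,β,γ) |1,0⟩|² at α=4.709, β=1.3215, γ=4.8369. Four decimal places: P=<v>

Split into d^1_{0,0}(β=1.3215) × two z-phases.
c=cos(1.3215/2)=0.789532, s=sin(1.3215/2)=0.613709; N=√[1·1·1·1]=1.000000
Admissible k: 0..1 (factorial args all ≥0)
  k=0: (−1)^0·1.0000/(1)·0.7895^2·0.6137^0 = +0.623361
  k=1: (−1)^1·1.0000/(1)·0.7895^0·0.6137^2 = -0.376639
d^1_{0,0}(1.3215) = +0.623361 -0.376639 = +0.246722
|D^1_{0,0}|² = |d^1_{0,0}(β)|² = (+0.246722)² = 0.060872 (the z-rotation phases have unit modulus)

P=0.0609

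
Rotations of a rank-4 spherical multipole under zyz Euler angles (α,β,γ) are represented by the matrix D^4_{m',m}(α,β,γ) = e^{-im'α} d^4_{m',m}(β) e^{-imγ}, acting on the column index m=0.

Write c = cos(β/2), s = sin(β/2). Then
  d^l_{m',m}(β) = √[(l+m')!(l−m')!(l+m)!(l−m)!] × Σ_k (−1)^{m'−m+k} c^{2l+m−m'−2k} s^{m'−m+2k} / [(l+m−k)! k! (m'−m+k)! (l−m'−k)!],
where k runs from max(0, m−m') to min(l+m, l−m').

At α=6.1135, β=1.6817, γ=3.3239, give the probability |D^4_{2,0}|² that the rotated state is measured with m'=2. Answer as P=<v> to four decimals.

P=0.1274

D^4_{2,0}(6.1135,1.6817,3.3239) = e^{-i·2·6.1135}·d^4_{2,0}(1.6817)·e^{-i·0·3.3239}. Compute d first:
c=cos(1.6817/2)=0.666830, s=sin(1.6817/2)=0.745210; N=√[720·2·24·24]=910.735966
k∈{0,1,2} keeps every argument non-negative
  k=0: (−1)^2·910.7360/(96)·0.6668^6·0.7452^2 = +0.463200
  k=1: (−1)^3·910.7360/(36)·0.6668^4·0.7452^4 = -1.542640
  k=2: (−1)^4·910.7360/(96)·0.6668^2·0.7452^6 = +0.722477
d^4_{2,0}(1.6817) = +0.463200 -1.542640 +0.722477 = -0.356964
|D^4_{2,0}|² = |d^4_{2,0}(β)|² = (-0.356964)² = 0.127423 (the z-rotation phases have unit modulus)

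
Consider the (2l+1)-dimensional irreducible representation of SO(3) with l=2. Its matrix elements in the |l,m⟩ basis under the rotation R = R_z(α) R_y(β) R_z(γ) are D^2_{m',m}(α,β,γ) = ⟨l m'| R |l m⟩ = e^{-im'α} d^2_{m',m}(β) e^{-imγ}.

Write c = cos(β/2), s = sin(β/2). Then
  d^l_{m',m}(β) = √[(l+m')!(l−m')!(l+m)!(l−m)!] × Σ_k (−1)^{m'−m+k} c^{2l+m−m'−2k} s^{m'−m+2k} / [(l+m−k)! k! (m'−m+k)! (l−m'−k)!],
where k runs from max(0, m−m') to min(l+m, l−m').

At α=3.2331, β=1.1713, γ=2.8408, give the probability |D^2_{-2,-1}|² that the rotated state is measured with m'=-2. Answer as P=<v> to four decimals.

D^2_{-2,-1}(3.2331,1.1713,2.8408) = e^{-i·-2·3.2331}·d^2_{-2,-1}(1.1713)·e^{-i·-1·2.8408}. Compute d first:
With c≡cos(β/2)=0.833353 and s≡sin(β/2)=0.552741, N=[1·24·1·6]^{1/2}=12.000000
Admissible k: 1..1 (factorial args all ≥0)
  k=1: (−1)^0·12.0000/(6)·0.8334^3·0.5527^1 = +0.639792
d^2_{-2,-1}(1.1713) = +0.639792
|D^2_{-2,-1}|² = |d^2_{-2,-1}(β)|² = (+0.639792)² = 0.409334 (the z-rotation phases have unit modulus)

P=0.4093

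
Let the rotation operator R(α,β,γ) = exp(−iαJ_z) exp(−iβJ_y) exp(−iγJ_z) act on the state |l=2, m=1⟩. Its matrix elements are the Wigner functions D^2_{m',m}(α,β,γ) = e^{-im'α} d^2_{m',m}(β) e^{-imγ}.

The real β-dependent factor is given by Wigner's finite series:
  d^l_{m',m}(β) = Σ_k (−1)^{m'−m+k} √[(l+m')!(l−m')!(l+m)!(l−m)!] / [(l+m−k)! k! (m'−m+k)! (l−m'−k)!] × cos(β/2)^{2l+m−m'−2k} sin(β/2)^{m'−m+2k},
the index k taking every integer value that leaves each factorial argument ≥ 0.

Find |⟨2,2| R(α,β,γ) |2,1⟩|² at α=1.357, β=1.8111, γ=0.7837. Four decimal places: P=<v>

D^2_{2,1}(1.357,1.8111,0.7837) = e^{-i·2·1.357}·d^2_{2,1}(1.8111)·e^{-i·1·0.7837}. Compute d first:
With c≡cos(β/2)=0.617253 and s≡sin(β/2)=0.786765, N=[24·1·6·1]^{1/2}=12.000000
k∈{0} keeps every argument non-negative
  k=0: (−1)^1·12.0000/(6)·0.6173^3·0.7868^1 = -0.370053
d^2_{2,1}(1.8111) = -0.370053
|D^2_{2,1}|² = |d^2_{2,1}(β)|² = (-0.370053)² = 0.136940 (the z-rotation phases have unit modulus)

P=0.1369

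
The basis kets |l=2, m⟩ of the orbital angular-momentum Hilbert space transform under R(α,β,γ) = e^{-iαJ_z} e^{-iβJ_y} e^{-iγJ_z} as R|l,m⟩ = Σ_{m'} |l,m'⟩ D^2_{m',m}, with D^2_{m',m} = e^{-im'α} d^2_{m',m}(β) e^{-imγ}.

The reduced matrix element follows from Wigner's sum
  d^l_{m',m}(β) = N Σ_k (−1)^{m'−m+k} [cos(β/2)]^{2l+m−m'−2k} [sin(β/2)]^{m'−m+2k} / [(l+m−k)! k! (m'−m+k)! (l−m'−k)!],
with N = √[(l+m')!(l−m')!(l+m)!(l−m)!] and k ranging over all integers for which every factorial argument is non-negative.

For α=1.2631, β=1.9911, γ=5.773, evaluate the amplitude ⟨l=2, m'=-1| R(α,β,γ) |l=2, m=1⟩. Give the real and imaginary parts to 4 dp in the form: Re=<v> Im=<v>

Re=-0.0260 Im=0.1268

D^2_{-1,1}(1.2631,1.9911,5.773) = e^{-i·-1·1.2631}·d^2_{-1,1}(1.9911)·e^{-i·1·5.773}. Compute d first:
c=cos(1.9911/2)=0.544041, s=sin(1.9911/2)=0.839058; N=√[1·6·6·1]=6.000000
k∈{2,3} keeps every argument non-negative
  k=2: (−1)^0·6.0000/(2)·0.5440^2·0.8391^2 = +0.625129
  k=3: (−1)^1·6.0000/(6)·0.5440^0·0.8391^4 = -0.495643
d^2_{-1,1}(1.9911) = +0.625129 -0.495643 = +0.129486
Phases: e^{-i·(-1)·1.2631}=+0.302864+0.953034i, e^{-i·(1)·5.773}=+0.872654+0.488339i ⇒ D=-0.026041+0.126841i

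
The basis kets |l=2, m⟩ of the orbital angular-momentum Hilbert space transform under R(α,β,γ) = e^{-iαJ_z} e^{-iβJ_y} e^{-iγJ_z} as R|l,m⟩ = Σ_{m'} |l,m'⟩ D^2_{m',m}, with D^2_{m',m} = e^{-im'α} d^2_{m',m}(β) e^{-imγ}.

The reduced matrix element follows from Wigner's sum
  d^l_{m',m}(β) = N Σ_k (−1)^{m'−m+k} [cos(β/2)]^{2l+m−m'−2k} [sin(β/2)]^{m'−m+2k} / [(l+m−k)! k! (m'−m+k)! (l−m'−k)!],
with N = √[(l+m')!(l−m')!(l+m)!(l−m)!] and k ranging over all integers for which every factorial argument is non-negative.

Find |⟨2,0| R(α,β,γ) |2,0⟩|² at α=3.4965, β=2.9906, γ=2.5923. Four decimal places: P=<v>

P=0.9333

Split into d^2_{0,0}(β=2.9906) × two z-phases.
c=cos(2.9906/2)=0.075425, s=sin(2.9906/2)=0.997152; N=√[2·2·2·2]=4.000000
The bounds max(0,m−m')=0 and min(l+m,l−m')=2 give 3 terms
  k=0: (−1)^0·4.0000/(4)·0.0754^4·0.9972^0 = +0.000032
  k=1: (−1)^1·4.0000/(1)·0.0754^2·0.9972^2 = -0.022626
  k=2: (−1)^2·4.0000/(4)·0.0754^0·0.9972^4 = +0.988655
d^2_{0,0}(2.9906) = +0.000032 -0.022626 +0.988655 = +0.966061
|D^2_{0,0}|² = |d^2_{0,0}(β)|² = (+0.966061)² = 0.933274 (the z-rotation phases have unit modulus)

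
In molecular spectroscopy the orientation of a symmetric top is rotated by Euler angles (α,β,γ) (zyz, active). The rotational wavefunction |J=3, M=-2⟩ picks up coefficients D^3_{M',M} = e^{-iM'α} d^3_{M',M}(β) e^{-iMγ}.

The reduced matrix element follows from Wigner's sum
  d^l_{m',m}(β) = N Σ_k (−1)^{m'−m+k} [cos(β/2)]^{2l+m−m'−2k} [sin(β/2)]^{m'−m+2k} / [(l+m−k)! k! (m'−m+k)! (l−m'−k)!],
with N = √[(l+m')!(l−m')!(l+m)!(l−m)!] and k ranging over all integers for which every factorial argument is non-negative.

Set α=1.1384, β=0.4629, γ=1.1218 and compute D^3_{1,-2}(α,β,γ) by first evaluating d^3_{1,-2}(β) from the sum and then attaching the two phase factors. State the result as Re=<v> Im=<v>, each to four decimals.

First d^3_{1,-2}(β=0.4629), then the phase factors e^{-i(1)α} and e^{-i(-2)γ}:
Half-angle: c=0.973335, s=0.229389. N=√(24·2·1·120)=75.894664
k: max(0,(-2)−(1))=0 … min(3+(-2),3−(1))=1
  k=0: (−1)^3·75.8947/(12)·0.9733^3·0.2294^3 = -0.070394
  k=1: (−1)^4·75.8947/(24)·0.9733^1·0.2294^5 = +0.001955
d^3_{1,-2}(0.4629) = -0.070394 +0.001955 = -0.068439
Attach z-rotation phases: D = e^{-i(1)(1.1384)}·(-0.068439)·e^{-i(-2)(1.1218)} = -0.030726-0.061154i

Re=-0.0307 Im=-0.0612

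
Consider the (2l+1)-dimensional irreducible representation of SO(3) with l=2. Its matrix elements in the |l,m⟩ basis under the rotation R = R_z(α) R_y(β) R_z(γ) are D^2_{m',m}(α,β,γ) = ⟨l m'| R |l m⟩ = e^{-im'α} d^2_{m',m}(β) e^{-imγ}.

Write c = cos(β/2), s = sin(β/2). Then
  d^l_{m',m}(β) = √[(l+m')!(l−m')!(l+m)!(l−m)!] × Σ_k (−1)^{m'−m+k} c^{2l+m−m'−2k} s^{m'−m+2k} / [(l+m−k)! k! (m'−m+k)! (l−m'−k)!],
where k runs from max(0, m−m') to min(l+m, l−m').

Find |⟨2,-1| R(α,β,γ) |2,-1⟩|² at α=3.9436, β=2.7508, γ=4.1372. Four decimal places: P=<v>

D^2_{-1,-1}(3.9436,2.7508,4.1372) = e^{-i·-1·3.9436}·d^2_{-1,-1}(2.7508)·e^{-i·-1·4.1372}. Compute d first:
c=cos(2.7508/2)=0.194155, s=sin(2.7508/2)=0.980971; N=√[1·6·1·6]=6.000000
k: max(0,(-1)−(-1))=0 … min(2+(-1),2−(-1))=1
  k=0: (−1)^0·6.0000/(6)·0.1942^4·0.9810^0 = +0.001421
  k=1: (−1)^1·6.0000/(2)·0.1942^2·0.9810^2 = -0.108826
d^2_{-1,-1}(2.7508) = +0.001421 -0.108826 = -0.107405
|D^2_{-1,-1}|² = |d^2_{-1,-1}(β)|² = (-0.107405)² = 0.011536 (the z-rotation phases have unit modulus)

P=0.0115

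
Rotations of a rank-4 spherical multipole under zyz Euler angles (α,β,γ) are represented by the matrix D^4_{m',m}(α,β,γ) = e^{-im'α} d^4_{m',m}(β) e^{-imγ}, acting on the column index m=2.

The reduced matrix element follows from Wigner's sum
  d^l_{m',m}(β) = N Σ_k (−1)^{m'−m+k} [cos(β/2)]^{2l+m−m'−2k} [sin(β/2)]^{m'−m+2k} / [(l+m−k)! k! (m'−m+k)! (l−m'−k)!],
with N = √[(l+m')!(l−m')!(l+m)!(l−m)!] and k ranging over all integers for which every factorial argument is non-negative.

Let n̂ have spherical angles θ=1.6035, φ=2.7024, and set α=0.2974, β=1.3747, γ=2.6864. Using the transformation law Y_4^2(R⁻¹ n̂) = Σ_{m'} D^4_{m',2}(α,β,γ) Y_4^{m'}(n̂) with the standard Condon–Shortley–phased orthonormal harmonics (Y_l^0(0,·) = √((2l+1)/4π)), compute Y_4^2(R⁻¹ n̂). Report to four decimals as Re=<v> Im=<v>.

Need the full column D^4_{m',2} for m'=−4..4 at α=0.2974, β=1.3747, γ=2.6864.
cos(β/2)=0.772930, sin(β/2)=0.634491
d^4_{-4,2}: single k=6 term ⇒ +0.206259;  D = -0.104126+0.178046i
d^4_{-3,2}: k∈[5..6] ⇒ +0.533008 -0.119725 = +0.413284;  D = -0.094939+0.402231i
d^4_{-2,2}: k∈[4..6] ⇒ +0.867670 -0.467751 +0.026267 = +0.426185;  D = +0.027942+0.425268i
d^4_{-1,2}: k∈[3..5] ⇒ +0.996536 -1.007291 +0.135755 = +0.125000;  D = +0.044386+0.116854i
d^4_{0,2}: k∈[2..4] ⇒ +0.814355 -1.463367 +0.369790 = -0.279222;  D = -0.171286-0.220513i
d^4_{1,2}: k∈[1..3] ⇒ +0.443653 -1.494804 +0.671527 = -0.379623;  D = -0.310507-0.218402i
d^4_{2,2}: k∈[0..2] ⇒ +0.127386 -1.030087 +0.867670 = -0.035031;  D = -0.033301-0.010873i
d^4_{3,2}: k∈[0..1] ⇒ -0.391265 +0.790976 = +0.399711;  D = +0.399644+0.007268i
d^4_{4,2}: single k=0 term ⇒ +0.454226;  D = +0.436634-0.125185i
Y_4^{m'}(θ=1.6035,φ=2.7024) and Σ D·Y over m':
  (-0.1041+0.1780i)·(-0.0817+0.4340i)  (-0.0949+0.4022i)·(+0.0102+0.0396i)  (+0.0279+0.4253i)·(-0.2117-0.2553i)  (+0.0444+0.1169i)·(-0.0419-0.0197i)  (-0.1713-0.2205i)·(+0.3140+0.0000i)  (-0.3105-0.2184i)·(+0.0419-0.0197i)  (-0.0333-0.0109i)·(-0.2117+0.2553i)  (+0.3996+0.0073i)·(-0.0102+0.0396i)  (+0.4366-0.1252i)·(-0.0817-0.4340i)
Y_4^2(R⁻¹ n̂) = -0.138168-0.404308i

Re=-0.1382 Im=-0.4043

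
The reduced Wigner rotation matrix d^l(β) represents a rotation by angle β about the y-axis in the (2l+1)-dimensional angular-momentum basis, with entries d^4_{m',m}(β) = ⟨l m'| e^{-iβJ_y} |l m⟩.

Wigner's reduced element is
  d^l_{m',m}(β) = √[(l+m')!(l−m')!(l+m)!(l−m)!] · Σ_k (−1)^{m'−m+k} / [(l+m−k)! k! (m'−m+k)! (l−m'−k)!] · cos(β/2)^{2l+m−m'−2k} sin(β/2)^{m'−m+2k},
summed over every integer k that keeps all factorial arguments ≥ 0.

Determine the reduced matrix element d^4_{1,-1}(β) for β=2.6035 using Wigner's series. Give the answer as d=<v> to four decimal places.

d^4_{1,-1}(β=2.6035) via Wigner's sum:
With c≡cos(β/2)=0.265812 and s≡sin(β/2)=0.964025, N=[120·6·6·120]^{1/2}=720.000000
k: max(0,(-1)−(1))=0 … min(4+(-1),4−(1))=3
  k=0: (−1)^2·720.0000/(72)·0.2658^6·0.9640^2 = +0.003278
  k=1: (−1)^3·720.0000/(24)·0.2658^4·0.9640^4 = -0.129352
  k=2: (−1)^4·720.0000/(48)·0.2658^2·0.9640^6 = +0.850688
  k=3: (−1)^5·720.0000/(720)·0.2658^0·0.9640^8 = -0.745943
d^4_{1,-1}(2.6035) = +0.003278 -0.129352 +0.850688 -0.745943 = -0.021329

d=-0.0213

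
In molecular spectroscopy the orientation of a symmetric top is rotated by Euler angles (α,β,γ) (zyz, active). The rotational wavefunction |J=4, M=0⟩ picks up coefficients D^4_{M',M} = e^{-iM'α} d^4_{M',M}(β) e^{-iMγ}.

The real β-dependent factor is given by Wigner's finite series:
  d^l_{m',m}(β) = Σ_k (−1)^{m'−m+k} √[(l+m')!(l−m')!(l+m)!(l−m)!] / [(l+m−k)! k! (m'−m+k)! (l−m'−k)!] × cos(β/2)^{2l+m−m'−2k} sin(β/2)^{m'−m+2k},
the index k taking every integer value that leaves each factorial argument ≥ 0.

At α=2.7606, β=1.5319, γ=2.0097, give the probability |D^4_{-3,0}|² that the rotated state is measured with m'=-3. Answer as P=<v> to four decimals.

P=0.0033

D^4_{-3,0}(2.7606,1.5319,2.0097) = e^{-i·-3·2.7606}·d^4_{-3,0}(1.5319)·e^{-i·0·2.0097}. Compute d first:
Half-angle: c=0.720724, s=0.693222. N=√(1·5040·24·24)=1703.830978
k∈{3,4} keeps every argument non-negative
  k=3: (−1)^0·1703.8310/(144)·0.7207^5·0.6932^3 = +0.766525
  k=4: (−1)^1·1703.8310/(144)·0.7207^3·0.6932^5 = -0.709141
d^4_{-3,0}(1.5319) = +0.766525 -0.709141 = +0.057384
|D^4_{-3,0}|² = |d^4_{-3,0}(β)|² = (+0.057384)² = 0.003293 (the z-rotation phases have unit modulus)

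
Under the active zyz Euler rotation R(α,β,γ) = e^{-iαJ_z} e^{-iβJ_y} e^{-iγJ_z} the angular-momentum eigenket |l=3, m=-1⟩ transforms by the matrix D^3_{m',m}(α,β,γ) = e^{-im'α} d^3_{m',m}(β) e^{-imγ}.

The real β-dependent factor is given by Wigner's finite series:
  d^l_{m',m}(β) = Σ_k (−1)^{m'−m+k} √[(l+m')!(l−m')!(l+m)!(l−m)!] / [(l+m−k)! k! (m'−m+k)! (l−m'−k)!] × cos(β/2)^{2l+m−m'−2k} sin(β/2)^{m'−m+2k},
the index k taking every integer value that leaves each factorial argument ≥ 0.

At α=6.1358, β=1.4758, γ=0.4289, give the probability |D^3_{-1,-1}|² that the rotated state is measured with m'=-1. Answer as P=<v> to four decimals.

D^3_{-1,-1}(6.1358,1.4758,0.4289) = e^{-i·-1·6.1358}·d^3_{-1,-1}(1.4758)·e^{-i·-1·0.4289}. Compute d first:
c=cos(1.4758/2)=0.739883, s=sin(1.4758/2)=0.672736; N=√[2·24·2·24]=48.000000
k∈{0,1,2} keeps every argument non-negative
  k=0: (−1)^0·48.0000/(48)·0.7399^6·0.6727^0 = +0.164051
  k=1: (−1)^1·48.0000/(6)·0.7399^4·0.6727^2 = -1.085003
  k=2: (−1)^2·48.0000/(8)·0.7399^2·0.6727^4 = +0.672752
d^3_{-1,-1}(1.4758) = +0.164051 -1.085003 +0.672752 = -0.248200
|D^3_{-1,-1}|² = |d^3_{-1,-1}(β)|² = (-0.248200)² = 0.061603 (the z-rotation phases have unit modulus)

P=0.0616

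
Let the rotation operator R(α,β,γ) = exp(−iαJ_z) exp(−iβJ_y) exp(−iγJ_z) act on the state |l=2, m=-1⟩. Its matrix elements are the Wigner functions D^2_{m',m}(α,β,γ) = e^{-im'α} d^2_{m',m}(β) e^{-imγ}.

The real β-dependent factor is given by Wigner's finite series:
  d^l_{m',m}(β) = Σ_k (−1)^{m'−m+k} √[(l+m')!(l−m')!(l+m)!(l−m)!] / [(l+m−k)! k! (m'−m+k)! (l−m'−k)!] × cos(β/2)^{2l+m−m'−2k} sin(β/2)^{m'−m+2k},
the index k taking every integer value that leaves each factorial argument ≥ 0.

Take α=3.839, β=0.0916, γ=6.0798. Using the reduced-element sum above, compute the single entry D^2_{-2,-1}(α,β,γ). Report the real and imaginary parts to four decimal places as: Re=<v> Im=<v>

Re=0.0338 Im=0.0848

D^2_{-2,-1}(3.839,0.0916,6.0798) = e^{-i·-2·3.839}·d^2_{-2,-1}(0.0916)·e^{-i·-1·6.0798}. Compute d first:
c=cos(0.0916/2)=0.998951, s=sin(0.0916/2)=0.045784; N=√[1·24·1·6]=12.000000
k∈{1} keeps every argument non-negative
  k=1: (−1)^0·12.0000/(6)·0.9990^3·0.0458^1 = +0.091280
d^2_{-2,-1}(0.0916) = +0.091280
Phases: e^{-i·(-2)·3.839}=+0.175075+0.984555i, e^{-i·(-1)·6.0798}=+0.979388-0.201986i ⇒ D=+0.033804+0.084790i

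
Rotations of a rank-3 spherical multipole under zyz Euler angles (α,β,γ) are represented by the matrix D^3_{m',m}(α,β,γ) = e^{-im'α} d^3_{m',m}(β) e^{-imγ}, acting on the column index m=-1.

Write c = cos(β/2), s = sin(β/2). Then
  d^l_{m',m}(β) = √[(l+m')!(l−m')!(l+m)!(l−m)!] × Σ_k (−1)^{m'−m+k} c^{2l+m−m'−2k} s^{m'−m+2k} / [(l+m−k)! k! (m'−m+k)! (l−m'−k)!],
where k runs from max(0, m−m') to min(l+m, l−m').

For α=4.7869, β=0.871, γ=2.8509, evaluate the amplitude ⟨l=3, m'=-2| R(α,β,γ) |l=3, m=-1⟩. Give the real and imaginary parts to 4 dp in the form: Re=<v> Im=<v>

First d^3_{-2,-1}(β=0.871), then the phase factors e^{-i(-2)α} and e^{-i(-1)γ}:
Half-angle: c=0.906659, s=0.421864. N=√(1·120·2·24)=75.894664
k∈{1,2} keeps every argument non-negative
  k=1: (−1)^0·75.8947/(24)·0.9067^5·0.4219^1 = +0.817321
  k=2: (−1)^1·75.8947/(12)·0.9067^3·0.4219^3 = -0.353899
d^3_{-2,-1}(0.871) = +0.817321 -0.353899 = +0.463422
Attach z-rotation phases: D = e^{-i(-2)(4.7869)}·(+0.463422)·e^{-i(-1)(2.8509)} = +0.458780-0.065434i

Re=0.4588 Im=-0.0654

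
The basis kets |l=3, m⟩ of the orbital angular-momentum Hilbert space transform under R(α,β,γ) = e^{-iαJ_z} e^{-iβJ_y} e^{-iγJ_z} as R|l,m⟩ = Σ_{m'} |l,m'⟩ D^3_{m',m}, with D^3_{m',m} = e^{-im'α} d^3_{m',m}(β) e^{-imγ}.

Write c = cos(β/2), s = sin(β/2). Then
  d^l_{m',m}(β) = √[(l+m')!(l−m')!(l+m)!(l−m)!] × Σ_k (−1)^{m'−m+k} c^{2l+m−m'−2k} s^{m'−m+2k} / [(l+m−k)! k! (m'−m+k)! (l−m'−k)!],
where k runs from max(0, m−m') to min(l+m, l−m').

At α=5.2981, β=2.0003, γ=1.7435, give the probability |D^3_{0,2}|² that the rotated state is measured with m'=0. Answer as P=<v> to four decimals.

P=0.2222

First d^3_{0,2}(β=2.0003), then the phase factors e^{-i(0)α} and e^{-i(2)γ}:
Half-angle: c=0.540176, s=0.841552. N=√(6·6·120·1)=65.726707
The bounds max(0,m−m')=2 and min(l+m,l−m')=3 give 2 terms
  k=2: (−1)^0·65.7267/(12)·0.5402^4·0.8416^2 = +0.330266
  k=3: (−1)^1·65.7267/(12)·0.5402^2·0.8416^4 = -0.801595
d^3_{0,2}(2.0003) = +0.330266 -0.801595 = -0.471329
|D^3_{0,2}|² = |d^3_{0,2}(β)|² = (-0.471329)² = 0.222151 (the z-rotation phases have unit modulus)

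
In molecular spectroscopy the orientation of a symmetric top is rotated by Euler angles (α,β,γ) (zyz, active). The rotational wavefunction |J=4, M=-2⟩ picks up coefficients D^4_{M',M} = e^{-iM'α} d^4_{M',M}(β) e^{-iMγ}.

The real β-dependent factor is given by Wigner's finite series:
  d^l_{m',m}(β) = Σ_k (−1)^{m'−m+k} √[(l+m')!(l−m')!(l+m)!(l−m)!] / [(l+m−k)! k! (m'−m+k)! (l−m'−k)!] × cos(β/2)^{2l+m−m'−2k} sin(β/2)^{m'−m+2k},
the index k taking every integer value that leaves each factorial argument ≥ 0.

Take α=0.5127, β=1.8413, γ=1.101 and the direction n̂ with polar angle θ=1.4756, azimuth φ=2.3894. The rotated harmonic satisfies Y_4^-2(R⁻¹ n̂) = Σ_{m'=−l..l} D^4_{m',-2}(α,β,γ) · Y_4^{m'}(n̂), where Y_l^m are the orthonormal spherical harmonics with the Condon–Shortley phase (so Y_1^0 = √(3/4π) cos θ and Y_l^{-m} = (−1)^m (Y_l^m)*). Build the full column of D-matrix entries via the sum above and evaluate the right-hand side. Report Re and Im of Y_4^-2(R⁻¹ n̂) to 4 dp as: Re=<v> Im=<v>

Need the full column D^4_{m',-2} for m'=−4..4 at α=0.5127, β=1.8413, γ=1.101.
cos(β/2)=0.605303, sin(β/2)=0.795995
d^4_{-4,-2}: single k=2 term ⇒ +0.164906;  D = -0.073149-0.147795i
d^4_{-3,-2}: k∈[1..2] ⇒ +0.088671 -0.460024 = -0.371352;  D = +0.306803+0.209224i
d^4_{-2,-2}: k∈[0..2] ⇒ +0.018021 -0.373972 +0.808396 = +0.452445;  D = -0.450781-0.038776i
d^4_{-1,-2}: k∈[0..2] ⇒ -0.100544 +0.869363 -1.002272 = -0.233452;  D = +0.212502-0.096660i
d^4_{0,-2}: k∈[0..2] ⇒ +0.295651 -1.363399 +0.884157 = -0.183591;  D = +0.108340-0.148216i
d^4_{1,-2}: k∈[0..2] ⇒ -0.579576 +1.503408 -0.519975 = +0.403857;  D = -0.047747+0.401025i
d^4_{2,-2}: k∈[0..2] ⇒ +0.808396 -1.118380 +0.161170 = -0.148815;  D = -0.057155-0.137401i
d^4_{3,-2}: k∈[0..1] ⇒ -0.795529 +0.458575 = -0.336954;  D = -0.265383-0.207629i
d^4_{4,-2}: single k=0 term ⇒ +0.493159;  D = +0.487533+0.074282i
Y_4^{m'}(θ=1.4756,φ=2.3894) and Σ D·Y over m':
  (-0.0731-0.1478i)·(-0.4307+0.0576i)  (+0.3068+0.2092i)·(+0.0743-0.0908i)  (-0.4508-0.0388i)·(-0.0206-0.3099i)  (+0.2125-0.0967i)·(+0.0960+0.0898i)  (+0.1083-0.1482i)·(+0.2890+0.0000i)  (-0.0477+0.4010i)·(-0.0960+0.0898i)  (-0.0572-0.1374i)·(-0.0206+0.3099i)  (-0.2654-0.2076i)·(-0.0743-0.0908i)  (+0.4875+0.0743i)·(-0.4307-0.0576i)
Y_4^-2(R⁻¹ n̂) = -0.053061+0.076405i

Re=-0.0531 Im=0.0764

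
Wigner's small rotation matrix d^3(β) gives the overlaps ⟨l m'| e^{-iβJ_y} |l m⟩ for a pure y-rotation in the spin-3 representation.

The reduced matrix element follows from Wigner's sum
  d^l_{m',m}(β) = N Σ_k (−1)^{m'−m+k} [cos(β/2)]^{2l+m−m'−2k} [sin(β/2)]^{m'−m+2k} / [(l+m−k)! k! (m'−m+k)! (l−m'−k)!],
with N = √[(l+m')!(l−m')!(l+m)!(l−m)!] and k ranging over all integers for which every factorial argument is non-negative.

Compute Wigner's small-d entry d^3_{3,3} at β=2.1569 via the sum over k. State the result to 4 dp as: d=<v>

d^3_{3,3}(β=2.1569) via Wigner's sum:
With c≡cos(β/2)=0.472695 and s≡sin(β/2)=0.881226, N=[720·1·720·1]^{1/2}=720.000000
The bounds max(0,m−m')=0 and min(l+m,l−m')=0 give 1 term
  k=0: (−1)^0·720.0000/(720)·0.4727^6·0.8812^0 = +0.011155
d^3_{3,3}(2.1569) = +0.011155

d=0.0112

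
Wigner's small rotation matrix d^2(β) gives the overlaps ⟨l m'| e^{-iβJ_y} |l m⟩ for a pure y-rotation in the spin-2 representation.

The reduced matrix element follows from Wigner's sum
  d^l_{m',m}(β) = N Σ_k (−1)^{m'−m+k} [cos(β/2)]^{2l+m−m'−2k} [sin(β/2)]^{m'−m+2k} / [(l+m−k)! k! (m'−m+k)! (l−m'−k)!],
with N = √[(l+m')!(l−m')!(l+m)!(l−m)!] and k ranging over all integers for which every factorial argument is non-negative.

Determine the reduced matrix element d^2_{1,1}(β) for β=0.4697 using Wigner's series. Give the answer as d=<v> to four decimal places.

d=0.7410

d^2_{1,1}(β=0.4697) via Wigner's sum:
With c≡cos(β/2)=0.972549 and s≡sin(β/2)=0.232697, N=[6·1·6·1]^{1/2}=6.000000
k: max(0,(1)−(1))=0 … min(2+(1),2−(1))=1
  k=0: (−1)^0·6.0000/(6)·0.9725^4·0.2327^0 = +0.894636
  k=1: (−1)^1·6.0000/(2)·0.9725^2·0.2327^2 = -0.153648
d^2_{1,1}(0.4697) = +0.894636 -0.153648 = +0.740988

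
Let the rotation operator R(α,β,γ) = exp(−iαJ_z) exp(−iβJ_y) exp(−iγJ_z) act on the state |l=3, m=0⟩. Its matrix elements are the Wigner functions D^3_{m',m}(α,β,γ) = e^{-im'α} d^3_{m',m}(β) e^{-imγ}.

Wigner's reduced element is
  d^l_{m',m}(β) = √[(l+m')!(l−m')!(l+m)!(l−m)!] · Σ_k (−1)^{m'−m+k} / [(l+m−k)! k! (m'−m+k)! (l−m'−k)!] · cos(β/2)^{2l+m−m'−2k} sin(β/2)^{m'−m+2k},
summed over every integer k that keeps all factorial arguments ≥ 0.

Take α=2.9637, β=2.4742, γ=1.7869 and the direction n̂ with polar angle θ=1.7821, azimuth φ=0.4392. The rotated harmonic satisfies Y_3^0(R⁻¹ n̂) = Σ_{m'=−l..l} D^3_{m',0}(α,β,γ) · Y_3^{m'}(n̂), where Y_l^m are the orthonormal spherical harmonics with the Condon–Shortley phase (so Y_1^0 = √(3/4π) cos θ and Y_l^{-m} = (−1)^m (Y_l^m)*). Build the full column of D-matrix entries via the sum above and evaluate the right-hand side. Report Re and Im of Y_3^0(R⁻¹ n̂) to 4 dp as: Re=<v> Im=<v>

Re=0.3018 Im=0.0000

Need the full column D^3_{m',0} for m'=−3..3 at α=2.9637, β=2.4742, γ=1.7869.
cos(β/2)=0.327538, sin(β/2)=0.944838
d^3_{-3,0}: single k=3 term ⇒ +0.132547;  D = -0.114116+0.067427i
d^3_{-2,0}: k∈[2..3] ⇒ +0.056276 -0.468288 = -0.412012;  D = -0.386209+0.143515i
d^3_{-1,0}: k∈[1..3] ⇒ +0.012338 -0.308012 +0.854356 = +0.558682;  D = -0.549865+0.098862i
d^3_{0,0}: k∈[0..3] ⇒ +0.001235 -0.092470 +0.769475 -0.711450 = -0.033210;  D = -0.033210+0.000000i
d^3_{1,0}: k∈[0..2] ⇒ -0.012338 +0.308012 -0.854356 = -0.558682;  D = +0.549865+0.098862i
d^3_{2,0}: k∈[0..1] ⇒ +0.056276 -0.468288 = -0.412012;  D = -0.386209-0.143515i
d^3_{3,0}: single k=0 term ⇒ -0.132547;  D = +0.114116+0.067427i
Y_3^{m'}(θ=1.7821,φ=0.4392) and Σ D·Y over m':
  (-0.1141+0.0674i)·(+0.0977-0.3776i)  (-0.3862+0.1435i)·(-0.1308+0.1577i)  (-0.5499+0.0989i)·(-0.2231+0.1048i)  (-0.0332+0.0000i)·(+0.2176+0.0000i)  (+0.5499+0.0989i)·(+0.2231+0.1048i)  (-0.3862-0.1435i)·(-0.1308-0.1577i)  (+0.1141+0.0674i)·(-0.0977-0.3776i)
Y_3^0(R⁻¹ n̂) = +0.301788+0.000000i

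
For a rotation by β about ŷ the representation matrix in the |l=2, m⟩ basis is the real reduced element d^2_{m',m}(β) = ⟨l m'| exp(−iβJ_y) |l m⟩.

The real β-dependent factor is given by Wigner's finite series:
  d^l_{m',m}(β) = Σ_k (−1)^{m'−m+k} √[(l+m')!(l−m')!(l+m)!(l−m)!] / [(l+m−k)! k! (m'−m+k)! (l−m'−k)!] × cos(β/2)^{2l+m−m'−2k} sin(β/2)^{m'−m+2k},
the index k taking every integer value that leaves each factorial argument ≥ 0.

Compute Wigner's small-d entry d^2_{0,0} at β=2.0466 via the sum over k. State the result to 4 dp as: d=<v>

d=-0.1853

d^2_{0,0}(β=2.0466) via Wigner's sum:
c=cos(2.0466/2)=0.520551, s=sin(2.0466/2)=0.853830; N=√[2·2·2·2]=4.000000
k∈{0,1,2} keeps every argument non-negative
  k=0: (−1)^0·4.0000/(4)·0.5206^4·0.8538^0 = +0.073427
  k=1: (−1)^1·4.0000/(1)·0.5206^2·0.8538^2 = -0.790187
  k=2: (−1)^2·4.0000/(4)·0.5206^0·0.8538^4 = +0.531480
d^2_{0,0}(2.0466) = +0.073427 -0.790187 +0.531480 = -0.185281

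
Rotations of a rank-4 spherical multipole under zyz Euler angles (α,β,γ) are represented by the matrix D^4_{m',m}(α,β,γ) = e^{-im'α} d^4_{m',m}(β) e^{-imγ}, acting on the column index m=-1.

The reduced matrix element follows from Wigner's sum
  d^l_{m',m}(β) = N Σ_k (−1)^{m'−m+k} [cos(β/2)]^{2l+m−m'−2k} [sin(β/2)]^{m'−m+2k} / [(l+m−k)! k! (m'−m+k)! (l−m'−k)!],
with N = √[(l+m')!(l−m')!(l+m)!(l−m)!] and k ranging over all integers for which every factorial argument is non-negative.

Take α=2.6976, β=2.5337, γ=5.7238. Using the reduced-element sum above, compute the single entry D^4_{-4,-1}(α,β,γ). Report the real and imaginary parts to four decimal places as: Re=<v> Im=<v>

D^4_{-4,-1}(2.6976,2.5337,5.7238) = e^{-i·-4·2.6976}·d^4_{-4,-1}(2.5337)·e^{-i·-1·5.7238}. Compute d first:
Half-angle: c=0.299288, s=0.954163. N=√(1·40320·6·120)=5387.986637
k: max(0,(-1)−(-4))=3 … min(4+(-1),4−(-4))=3
  k=3: (−1)^0·5387.9866/(720)·0.2993^5·0.9542^3 = +0.015610
d^4_{-4,-1}(2.5337) = +0.015610
Attach z-rotation phases: D = e^{-i(-4)(2.6976)}·(+0.015610)·e^{-i(-1)(5.7238)} = -0.010806-0.011266i

Re=-0.0108 Im=-0.0113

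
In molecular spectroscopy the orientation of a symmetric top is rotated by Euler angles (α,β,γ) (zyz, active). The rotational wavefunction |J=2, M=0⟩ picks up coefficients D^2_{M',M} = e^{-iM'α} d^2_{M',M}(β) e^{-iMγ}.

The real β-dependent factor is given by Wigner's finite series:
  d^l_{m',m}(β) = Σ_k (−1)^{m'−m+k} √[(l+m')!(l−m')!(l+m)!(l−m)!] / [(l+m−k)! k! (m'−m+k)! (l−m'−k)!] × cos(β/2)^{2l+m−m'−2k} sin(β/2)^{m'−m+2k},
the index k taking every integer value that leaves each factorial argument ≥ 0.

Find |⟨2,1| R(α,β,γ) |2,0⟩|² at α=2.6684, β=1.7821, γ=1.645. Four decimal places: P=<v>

P=0.0631

D^2_{1,0}(2.6684,1.7821,1.645) = e^{-i·1·2.6684}·d^2_{1,0}(1.7821)·e^{-i·0·1.645}. Compute d first:
With c≡cos(β/2)=0.628596 and s≡sin(β/2)=0.777732, N=[6·1·2·2]^{1/2}=4.898979
Admissible k: 0..1 (factorial args all ≥0)
  k=0: (−1)^1·4.8990/(2)·0.6286^3·0.7777^1 = -0.473173
  k=1: (−1)^2·4.8990/(2)·0.6286^1·0.7777^3 = +0.724331
d^2_{1,0}(1.7821) = -0.473173 +0.724331 = +0.251158
|D^2_{1,0}|² = |d^2_{1,0}(β)|² = (+0.251158)² = 0.063080 (the z-rotation phases have unit modulus)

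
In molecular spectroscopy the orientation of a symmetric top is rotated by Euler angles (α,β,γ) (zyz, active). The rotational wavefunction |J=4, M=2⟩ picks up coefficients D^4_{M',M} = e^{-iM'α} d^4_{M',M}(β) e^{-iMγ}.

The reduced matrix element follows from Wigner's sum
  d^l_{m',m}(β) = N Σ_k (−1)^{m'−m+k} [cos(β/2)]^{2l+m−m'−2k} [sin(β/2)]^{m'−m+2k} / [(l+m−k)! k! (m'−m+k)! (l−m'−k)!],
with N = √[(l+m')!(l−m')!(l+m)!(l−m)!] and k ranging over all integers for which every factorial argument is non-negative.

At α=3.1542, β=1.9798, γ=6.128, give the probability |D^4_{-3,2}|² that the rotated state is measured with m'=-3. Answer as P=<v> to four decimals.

P=0.0294

Split into d^4_{-3,2}(β=1.9798) × two z-phases.
Half-angle: c=0.548773, s=0.835971. N=√(1·5040·720·2)=2693.993318
k: max(0,(2)−(-3))=5 … min(4+(2),4−(-3))=6
  k=5: (−1)^0·2693.9933/(240)·0.5488^3·0.8360^5 = +0.757392
  k=6: (−1)^1·2693.9933/(720)·0.5488^1·0.8360^7 = -0.585863
d^4_{-3,2}(1.9798) = +0.757392 -0.585863 = +0.171529
|D^4_{-3,2}|² = |d^4_{-3,2}(β)|² = (+0.171529)² = 0.029422 (the z-rotation phases have unit modulus)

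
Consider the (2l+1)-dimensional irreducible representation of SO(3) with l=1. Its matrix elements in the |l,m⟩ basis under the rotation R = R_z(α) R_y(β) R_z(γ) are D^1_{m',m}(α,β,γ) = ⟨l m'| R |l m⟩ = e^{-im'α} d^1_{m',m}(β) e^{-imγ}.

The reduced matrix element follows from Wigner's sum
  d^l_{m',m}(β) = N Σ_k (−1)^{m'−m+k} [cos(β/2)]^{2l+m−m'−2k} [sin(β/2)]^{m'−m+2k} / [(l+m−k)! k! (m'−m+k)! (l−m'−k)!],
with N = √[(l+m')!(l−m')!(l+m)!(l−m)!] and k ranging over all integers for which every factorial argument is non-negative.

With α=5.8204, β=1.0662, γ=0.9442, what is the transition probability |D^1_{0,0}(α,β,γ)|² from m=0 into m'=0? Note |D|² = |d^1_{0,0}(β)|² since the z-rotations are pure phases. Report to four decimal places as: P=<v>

P=0.2337

Split into d^1_{0,0}(β=1.0662) × two z-phases.
With c≡cos(β/2)=0.861236 and s≡sin(β/2)=0.508206, N=[1·1·1·1]^{1/2}=1.000000
k∈{0,1} keeps every argument non-negative
  k=0: (−1)^0·1.0000/(1)·0.8612^2·0.5082^0 = +0.741727
  k=1: (−1)^1·1.0000/(1)·0.8612^0·0.5082^2 = -0.258273
d^1_{0,0}(1.0662) = +0.741727 -0.258273 = +0.483454
|D^1_{0,0}|² = |d^1_{0,0}(β)|² = (+0.483454)² = 0.233728 (the z-rotation phases have unit modulus)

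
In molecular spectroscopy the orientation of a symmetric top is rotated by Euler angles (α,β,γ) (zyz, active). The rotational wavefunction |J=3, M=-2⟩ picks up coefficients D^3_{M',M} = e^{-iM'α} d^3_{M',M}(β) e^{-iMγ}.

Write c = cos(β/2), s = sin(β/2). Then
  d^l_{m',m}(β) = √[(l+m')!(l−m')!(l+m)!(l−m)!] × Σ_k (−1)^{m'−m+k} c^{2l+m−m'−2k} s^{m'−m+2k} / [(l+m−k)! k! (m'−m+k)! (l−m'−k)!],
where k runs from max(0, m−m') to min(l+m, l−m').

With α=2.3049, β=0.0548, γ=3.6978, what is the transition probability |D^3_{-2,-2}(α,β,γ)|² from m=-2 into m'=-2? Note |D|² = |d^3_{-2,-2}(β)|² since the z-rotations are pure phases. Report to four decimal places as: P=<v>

P=0.9880

First d^3_{-2,-2}(β=0.0548), then the phase factors e^{-i(-2)α} and e^{-i(-2)γ}:
c=cos(0.0548/2)=0.999625, s=sin(0.0548/2)=0.027397; N=√[1·120·1·120]=120.000000
The bounds max(0,m−m')=0 and min(l+m,l−m')=1 give 2 terms
  k=0: (−1)^0·120.0000/(120)·0.9996^6·0.0274^0 = +0.997750
  k=1: (−1)^1·120.0000/(24)·0.9996^4·0.0274^2 = -0.003747
d^3_{-2,-2}(0.0548) = +0.997750 -0.003747 = +0.994003
|D^3_{-2,-2}|² = |d^3_{-2,-2}(β)|² = (+0.994003)² = 0.988041 (the z-rotation phases have unit modulus)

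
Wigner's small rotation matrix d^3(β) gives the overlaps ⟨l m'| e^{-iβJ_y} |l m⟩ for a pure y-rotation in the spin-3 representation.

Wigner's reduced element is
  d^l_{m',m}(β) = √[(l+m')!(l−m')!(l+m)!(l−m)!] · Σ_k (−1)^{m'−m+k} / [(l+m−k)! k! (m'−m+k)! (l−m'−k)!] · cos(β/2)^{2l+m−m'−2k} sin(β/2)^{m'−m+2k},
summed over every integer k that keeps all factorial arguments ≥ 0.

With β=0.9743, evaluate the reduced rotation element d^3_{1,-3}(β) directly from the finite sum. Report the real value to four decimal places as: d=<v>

d^3_{1,-3}(β=0.9743) via Wigner's sum:
c=cos(0.9743/2)=0.883671, s=sin(0.9743/2)=0.468109; N=√[24·2·1·720]=185.903201
k∈{0} keeps every argument non-negative
  k=0: (−1)^4·185.9032/(48)·0.8837^2·0.4681^4 = +0.145216
d^3_{1,-3}(0.9743) = +0.145216

d=0.1452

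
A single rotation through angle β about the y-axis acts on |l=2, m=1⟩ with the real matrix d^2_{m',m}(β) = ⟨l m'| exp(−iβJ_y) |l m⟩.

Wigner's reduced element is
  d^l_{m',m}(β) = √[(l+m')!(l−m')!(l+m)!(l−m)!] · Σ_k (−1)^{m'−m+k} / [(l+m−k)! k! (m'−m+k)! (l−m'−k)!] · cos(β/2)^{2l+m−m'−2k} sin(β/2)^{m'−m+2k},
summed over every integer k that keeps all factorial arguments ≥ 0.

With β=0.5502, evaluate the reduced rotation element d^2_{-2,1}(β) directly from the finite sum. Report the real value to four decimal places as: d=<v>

d=0.0386

d^2_{-2,1}(β=0.5502) via Wigner's sum:
With c≡cos(β/2)=0.962398 and s≡sin(β/2)=0.271643, N=[1·24·6·1]^{1/2}=12.000000
k∈{3} keeps every argument non-negative
  k=3: (−1)^0·12.0000/(6)·0.9624^1·0.2716^3 = +0.038582
d^2_{-2,1}(0.5502) = +0.038582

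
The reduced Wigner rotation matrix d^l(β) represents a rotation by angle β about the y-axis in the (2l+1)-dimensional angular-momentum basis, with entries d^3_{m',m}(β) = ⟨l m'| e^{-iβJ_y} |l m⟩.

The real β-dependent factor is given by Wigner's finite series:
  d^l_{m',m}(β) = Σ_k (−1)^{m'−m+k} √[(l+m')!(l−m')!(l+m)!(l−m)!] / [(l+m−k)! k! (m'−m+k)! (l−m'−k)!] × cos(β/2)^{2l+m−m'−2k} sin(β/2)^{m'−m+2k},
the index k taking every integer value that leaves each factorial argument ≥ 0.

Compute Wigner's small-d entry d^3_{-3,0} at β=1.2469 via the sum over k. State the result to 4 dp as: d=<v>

d^3_{-3,0}(β=1.2469) via Wigner's sum:
Half-angle: c=0.811869, s=0.583840. N=√(1·720·6·6)=160.996894
The bounds max(0,m−m')=3 and min(l+m,l−m')=3 give 1 term
  k=3: (−1)^0·160.9969/(36)·0.8119^3·0.5838^3 = +0.476270
d^3_{-3,0}(1.2469) = +0.476270

d=0.4763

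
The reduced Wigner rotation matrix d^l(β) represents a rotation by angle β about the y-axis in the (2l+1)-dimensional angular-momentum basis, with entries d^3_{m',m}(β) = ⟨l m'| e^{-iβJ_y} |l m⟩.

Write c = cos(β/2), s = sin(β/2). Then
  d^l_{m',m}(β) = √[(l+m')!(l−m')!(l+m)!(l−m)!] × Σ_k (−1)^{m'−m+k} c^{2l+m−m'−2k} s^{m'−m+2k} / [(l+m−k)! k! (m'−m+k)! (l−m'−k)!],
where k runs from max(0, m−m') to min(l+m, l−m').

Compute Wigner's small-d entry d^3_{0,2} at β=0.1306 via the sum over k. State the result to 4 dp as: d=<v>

d^3_{0,2}(β=0.1306) via Wigner's sum:
With c≡cos(β/2)=0.997869 and s≡sin(β/2)=0.065254, N=[6·6·120·1]^{1/2}=65.726707
k: max(0,(2)−(0))=2 … min(3+(2),3−(0))=3
  k=2: (−1)^0·65.7267/(12)·0.9979^4·0.0653^2 = +0.023124
  k=3: (−1)^1·65.7267/(12)·0.9979^2·0.0653^4 = -0.000099
d^3_{0,2}(0.1306) = +0.023124 -0.000099 = +0.023025

d=0.0230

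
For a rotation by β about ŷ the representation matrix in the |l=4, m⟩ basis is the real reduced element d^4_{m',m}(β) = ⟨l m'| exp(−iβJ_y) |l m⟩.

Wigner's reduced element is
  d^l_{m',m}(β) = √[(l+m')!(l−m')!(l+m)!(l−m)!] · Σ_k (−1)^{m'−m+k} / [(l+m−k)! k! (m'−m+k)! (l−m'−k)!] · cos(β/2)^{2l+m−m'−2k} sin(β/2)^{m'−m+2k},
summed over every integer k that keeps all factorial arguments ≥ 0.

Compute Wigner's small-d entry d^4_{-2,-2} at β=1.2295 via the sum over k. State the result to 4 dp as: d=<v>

d^4_{-2,-2}(β=1.2295) via Wigner's sum:
With c≡cos(β/2)=0.816918 and s≡sin(β/2)=0.576754, N=[2·720·2·720]^{1/2}=1440.000000
The bounds max(0,m−m')=0 and min(l+m,l−m')=2 give 3 terms
  k=0: (−1)^0·1440.0000/(1440)·0.8169^8·0.5768^0 = +0.198347
  k=1: (−1)^1·1440.0000/(120)·0.8169^6·0.5768^2 = -1.186404
  k=2: (−1)^2·1440.0000/(96)·0.8169^4·0.5768^4 = +0.739210
d^4_{-2,-2}(1.2295) = +0.198347 -1.186404 +0.739210 = -0.248847

d=-0.2488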